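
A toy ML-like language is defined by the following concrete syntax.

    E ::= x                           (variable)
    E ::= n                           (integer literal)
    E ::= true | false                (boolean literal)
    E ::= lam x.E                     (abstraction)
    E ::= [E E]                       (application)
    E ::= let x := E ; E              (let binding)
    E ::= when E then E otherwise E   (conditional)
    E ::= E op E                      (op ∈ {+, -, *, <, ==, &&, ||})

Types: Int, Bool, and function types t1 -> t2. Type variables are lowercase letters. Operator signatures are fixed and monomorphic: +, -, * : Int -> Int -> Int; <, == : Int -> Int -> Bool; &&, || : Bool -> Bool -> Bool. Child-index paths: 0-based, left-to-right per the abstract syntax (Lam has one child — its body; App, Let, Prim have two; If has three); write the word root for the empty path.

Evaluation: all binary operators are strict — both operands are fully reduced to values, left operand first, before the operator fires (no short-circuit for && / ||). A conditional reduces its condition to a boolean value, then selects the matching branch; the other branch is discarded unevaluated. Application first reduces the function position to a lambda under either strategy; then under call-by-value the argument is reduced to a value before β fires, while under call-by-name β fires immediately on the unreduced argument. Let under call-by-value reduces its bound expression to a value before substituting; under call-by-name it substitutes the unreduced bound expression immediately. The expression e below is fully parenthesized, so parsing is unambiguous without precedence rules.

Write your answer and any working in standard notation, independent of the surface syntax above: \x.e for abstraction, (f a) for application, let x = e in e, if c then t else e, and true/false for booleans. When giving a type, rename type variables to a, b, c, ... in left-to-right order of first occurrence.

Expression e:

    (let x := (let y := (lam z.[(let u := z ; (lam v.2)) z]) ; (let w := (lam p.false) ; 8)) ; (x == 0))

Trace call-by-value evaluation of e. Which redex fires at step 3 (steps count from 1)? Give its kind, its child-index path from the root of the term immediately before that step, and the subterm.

Trace:
step 0: (let x = (let y = (\z.((let u = z in (\v.2)) z)) in (let w = (\p.false) in 8)) in (x == 0))
step 1: [let@0] (let x = (let w = (\p.false) in 8) in (x == 0))
step 2: [let@0] (let x = 8 in (x == 0))
step 3: [let@root] (8 == 0)

Answer: let at root : (let x = 8 in (x == 0))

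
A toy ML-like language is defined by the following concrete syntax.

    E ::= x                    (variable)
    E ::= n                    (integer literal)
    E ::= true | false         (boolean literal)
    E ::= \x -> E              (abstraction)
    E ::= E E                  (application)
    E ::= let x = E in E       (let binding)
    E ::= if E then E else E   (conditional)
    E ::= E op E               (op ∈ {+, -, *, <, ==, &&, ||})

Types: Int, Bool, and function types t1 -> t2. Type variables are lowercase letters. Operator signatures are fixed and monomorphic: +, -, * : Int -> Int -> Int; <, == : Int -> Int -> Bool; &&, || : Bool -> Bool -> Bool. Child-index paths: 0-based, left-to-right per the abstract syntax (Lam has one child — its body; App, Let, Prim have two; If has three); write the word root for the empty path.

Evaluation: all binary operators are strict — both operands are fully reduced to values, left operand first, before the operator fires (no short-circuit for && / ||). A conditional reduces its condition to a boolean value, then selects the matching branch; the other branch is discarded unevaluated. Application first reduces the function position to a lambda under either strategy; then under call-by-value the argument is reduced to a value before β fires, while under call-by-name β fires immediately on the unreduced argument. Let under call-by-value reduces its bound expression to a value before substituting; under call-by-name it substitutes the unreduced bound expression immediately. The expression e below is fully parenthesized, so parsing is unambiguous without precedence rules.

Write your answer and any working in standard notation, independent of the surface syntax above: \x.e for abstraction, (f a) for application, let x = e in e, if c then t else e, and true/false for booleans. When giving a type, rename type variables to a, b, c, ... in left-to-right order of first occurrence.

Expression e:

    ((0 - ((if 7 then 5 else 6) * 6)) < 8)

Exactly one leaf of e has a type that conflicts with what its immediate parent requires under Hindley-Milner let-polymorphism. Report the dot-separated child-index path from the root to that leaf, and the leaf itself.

Answer: 0.1.0.0 : 7

Trace:
  unify Int ~ Int
  unify Int ~ Bool
  FAIL: mismatch Int ~ Bool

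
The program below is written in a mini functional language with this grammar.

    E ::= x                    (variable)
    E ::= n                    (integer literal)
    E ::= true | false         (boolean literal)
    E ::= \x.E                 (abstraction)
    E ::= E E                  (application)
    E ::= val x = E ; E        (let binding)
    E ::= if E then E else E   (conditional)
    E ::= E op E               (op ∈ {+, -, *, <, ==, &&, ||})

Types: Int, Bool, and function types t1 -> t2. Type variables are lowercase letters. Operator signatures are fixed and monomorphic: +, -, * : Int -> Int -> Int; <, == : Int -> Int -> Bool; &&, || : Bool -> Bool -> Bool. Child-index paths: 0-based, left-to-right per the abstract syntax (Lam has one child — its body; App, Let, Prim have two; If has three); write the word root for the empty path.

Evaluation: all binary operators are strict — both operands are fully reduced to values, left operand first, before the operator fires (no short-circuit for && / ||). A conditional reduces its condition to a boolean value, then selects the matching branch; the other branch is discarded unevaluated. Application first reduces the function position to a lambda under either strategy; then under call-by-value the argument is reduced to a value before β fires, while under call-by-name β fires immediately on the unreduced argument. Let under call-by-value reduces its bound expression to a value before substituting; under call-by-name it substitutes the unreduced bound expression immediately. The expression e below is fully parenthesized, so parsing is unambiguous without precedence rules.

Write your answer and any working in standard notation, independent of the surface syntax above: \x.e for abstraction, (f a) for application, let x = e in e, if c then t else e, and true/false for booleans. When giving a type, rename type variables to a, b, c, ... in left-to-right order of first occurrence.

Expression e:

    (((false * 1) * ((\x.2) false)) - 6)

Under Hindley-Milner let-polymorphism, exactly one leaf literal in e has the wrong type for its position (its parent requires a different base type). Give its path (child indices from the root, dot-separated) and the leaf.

Working:
  unify Bool ~ Int
  FAIL: mismatch Bool ~ Int

Answer: 0.0.0 : false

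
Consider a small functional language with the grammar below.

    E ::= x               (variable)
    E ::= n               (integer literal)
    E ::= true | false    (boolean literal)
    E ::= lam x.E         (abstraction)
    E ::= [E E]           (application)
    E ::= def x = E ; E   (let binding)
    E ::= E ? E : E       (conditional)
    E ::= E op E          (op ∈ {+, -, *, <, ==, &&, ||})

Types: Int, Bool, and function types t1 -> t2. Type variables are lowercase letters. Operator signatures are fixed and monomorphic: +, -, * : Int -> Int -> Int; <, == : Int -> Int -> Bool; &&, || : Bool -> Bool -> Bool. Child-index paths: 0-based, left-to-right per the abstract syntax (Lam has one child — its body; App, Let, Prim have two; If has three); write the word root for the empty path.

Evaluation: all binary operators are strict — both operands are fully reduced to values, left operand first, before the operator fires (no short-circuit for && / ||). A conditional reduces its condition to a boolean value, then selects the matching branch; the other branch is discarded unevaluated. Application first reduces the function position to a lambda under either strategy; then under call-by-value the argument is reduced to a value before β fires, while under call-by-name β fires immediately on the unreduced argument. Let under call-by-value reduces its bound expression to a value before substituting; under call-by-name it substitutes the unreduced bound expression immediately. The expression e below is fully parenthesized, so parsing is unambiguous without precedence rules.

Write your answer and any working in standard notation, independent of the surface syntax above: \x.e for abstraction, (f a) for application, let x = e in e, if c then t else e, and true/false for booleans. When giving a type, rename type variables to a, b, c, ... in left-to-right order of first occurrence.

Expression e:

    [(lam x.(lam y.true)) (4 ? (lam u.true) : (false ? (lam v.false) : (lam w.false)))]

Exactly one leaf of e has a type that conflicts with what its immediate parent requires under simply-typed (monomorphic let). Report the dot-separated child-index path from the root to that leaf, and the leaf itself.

Answer: 1.0 : 4

Derivation:
\y._ : b -> Bool
\x._ : a -> b -> Bool
  unify Int ~ Bool
  FAIL: mismatch Int ~ Bool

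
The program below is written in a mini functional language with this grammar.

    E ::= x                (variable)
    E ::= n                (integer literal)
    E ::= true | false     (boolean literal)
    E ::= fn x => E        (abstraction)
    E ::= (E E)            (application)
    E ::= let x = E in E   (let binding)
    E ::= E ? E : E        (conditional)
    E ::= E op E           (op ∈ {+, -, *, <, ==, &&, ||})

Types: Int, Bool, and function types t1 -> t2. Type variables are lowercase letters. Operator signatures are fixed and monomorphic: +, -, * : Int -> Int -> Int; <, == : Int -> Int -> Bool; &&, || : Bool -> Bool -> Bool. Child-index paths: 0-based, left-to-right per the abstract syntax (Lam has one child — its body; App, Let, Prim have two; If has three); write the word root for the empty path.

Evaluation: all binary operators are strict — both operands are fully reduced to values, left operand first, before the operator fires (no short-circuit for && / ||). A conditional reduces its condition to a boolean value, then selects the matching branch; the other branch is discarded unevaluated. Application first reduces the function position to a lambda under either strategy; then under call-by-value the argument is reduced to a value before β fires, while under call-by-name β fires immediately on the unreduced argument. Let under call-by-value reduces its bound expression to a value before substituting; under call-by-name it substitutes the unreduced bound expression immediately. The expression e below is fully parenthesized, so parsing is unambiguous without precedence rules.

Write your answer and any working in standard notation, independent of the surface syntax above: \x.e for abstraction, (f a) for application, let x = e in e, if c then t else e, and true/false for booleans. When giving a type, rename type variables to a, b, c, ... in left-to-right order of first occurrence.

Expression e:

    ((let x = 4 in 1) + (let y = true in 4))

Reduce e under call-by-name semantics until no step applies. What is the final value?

Trace:
step 0: ((let x = 4 in 1) + (let y = true in 4))
step 1: [let@0] (1 + (let y = true in 4))
step 2: [let@1] (1 + 4)
step 3: [delta@root] 5

Answer: 5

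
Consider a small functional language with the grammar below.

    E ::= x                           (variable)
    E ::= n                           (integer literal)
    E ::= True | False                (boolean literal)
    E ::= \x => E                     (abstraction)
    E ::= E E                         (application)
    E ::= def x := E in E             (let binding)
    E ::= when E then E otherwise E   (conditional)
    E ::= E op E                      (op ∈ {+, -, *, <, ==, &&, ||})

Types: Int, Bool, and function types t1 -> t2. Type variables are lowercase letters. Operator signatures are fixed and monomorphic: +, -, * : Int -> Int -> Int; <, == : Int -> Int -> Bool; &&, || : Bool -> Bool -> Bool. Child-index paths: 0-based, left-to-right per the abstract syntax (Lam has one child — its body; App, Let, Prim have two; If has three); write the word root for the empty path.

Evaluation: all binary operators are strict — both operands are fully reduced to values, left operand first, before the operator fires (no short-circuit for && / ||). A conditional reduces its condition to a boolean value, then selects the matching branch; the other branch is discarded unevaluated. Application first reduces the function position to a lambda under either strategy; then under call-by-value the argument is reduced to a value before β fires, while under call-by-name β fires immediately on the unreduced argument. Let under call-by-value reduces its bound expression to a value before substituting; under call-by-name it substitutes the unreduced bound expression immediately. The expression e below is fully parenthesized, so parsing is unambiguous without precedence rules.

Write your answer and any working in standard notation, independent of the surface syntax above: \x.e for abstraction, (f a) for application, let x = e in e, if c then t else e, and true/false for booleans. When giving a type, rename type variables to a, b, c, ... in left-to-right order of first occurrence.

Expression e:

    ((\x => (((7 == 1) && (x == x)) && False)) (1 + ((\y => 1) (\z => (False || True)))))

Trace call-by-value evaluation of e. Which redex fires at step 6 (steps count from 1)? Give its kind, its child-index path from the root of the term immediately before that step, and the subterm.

Answer: delta at 0 : (false && true)

Trace:
step 0: ((\x.(((7 == 1) && (x == x)) && false)) (1 + ((\y.1) (\z.(false || true)))))
step 1: [beta@1.1] ((\x.(((7 == 1) && (x == x)) && false)) (1 + 1))
step 2: [delta@1] ((\x.(((7 == 1) && (x == x)) && false)) 2)
step 3: [beta@root] (((7 == 1) && (2 == 2)) && false)
step 4: [delta@0.0] ((false && (2 == 2)) && false)
step 5: [delta@0.1] ((false && true) && false)
step 6: [delta@0] (false && false)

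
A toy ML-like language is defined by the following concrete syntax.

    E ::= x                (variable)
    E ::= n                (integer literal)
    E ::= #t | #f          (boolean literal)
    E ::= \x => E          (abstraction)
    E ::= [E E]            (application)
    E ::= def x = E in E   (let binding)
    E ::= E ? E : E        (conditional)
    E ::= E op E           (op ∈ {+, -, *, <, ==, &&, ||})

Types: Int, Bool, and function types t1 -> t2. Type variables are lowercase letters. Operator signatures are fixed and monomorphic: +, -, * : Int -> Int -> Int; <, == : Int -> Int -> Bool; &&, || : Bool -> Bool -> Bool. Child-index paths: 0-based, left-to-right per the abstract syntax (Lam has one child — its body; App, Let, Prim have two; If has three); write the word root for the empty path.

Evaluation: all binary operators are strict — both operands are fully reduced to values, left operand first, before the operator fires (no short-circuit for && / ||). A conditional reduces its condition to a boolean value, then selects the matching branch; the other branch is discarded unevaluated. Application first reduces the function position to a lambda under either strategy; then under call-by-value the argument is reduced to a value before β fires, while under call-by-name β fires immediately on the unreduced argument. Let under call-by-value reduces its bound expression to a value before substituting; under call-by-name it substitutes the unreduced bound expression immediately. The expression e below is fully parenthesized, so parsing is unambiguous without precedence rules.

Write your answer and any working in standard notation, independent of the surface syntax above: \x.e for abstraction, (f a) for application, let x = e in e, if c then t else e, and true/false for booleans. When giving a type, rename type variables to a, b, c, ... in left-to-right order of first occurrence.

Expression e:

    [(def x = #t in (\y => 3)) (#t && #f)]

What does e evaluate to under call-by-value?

Answer: 3

Derivation:
step 0: ((let x = true in (\y.3)) (true && false))
step 1: [let@0] ((\y.3) (true && false))
step 2: [delta@1] ((\y.3) false)
step 3: [beta@root] 3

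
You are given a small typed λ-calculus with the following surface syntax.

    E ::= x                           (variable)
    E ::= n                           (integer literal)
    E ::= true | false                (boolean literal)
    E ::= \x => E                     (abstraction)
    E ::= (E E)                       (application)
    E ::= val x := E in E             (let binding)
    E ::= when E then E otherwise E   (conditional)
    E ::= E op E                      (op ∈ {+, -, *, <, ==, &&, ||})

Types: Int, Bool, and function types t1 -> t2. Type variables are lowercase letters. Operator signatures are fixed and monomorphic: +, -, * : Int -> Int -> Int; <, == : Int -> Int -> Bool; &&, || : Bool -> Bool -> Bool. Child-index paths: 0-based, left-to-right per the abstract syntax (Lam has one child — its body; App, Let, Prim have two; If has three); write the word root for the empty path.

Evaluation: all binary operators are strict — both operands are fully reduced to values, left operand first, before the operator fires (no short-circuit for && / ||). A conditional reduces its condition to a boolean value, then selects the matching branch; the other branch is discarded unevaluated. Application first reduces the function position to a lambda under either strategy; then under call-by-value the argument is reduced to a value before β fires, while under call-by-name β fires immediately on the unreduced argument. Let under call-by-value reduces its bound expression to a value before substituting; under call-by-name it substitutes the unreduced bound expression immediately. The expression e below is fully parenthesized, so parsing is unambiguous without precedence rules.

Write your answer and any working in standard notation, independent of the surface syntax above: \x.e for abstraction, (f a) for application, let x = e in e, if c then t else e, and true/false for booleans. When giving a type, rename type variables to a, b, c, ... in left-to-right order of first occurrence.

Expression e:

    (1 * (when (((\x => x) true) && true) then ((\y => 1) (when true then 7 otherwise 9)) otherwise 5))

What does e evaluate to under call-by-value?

Answer: 1

Working:
step 0: (1 * (if (((\x.x) true) && true) then ((\y.1) (if true then 7 else 9)) else 5))
step 1: [beta@1.0.0] (1 * (if (true && true) then ((\y.1) (if true then 7 else 9)) else 5))
step 2: [delta@1.0] (1 * (if true then ((\y.1) (if true then 7 else 9)) else 5))
step 3: [if@1] (1 * ((\y.1) (if true then 7 else 9)))
step 4: [if@1.1] (1 * ((\y.1) 7))
step 5: [beta@1] (1 * 1)
step 6: [delta@root] 1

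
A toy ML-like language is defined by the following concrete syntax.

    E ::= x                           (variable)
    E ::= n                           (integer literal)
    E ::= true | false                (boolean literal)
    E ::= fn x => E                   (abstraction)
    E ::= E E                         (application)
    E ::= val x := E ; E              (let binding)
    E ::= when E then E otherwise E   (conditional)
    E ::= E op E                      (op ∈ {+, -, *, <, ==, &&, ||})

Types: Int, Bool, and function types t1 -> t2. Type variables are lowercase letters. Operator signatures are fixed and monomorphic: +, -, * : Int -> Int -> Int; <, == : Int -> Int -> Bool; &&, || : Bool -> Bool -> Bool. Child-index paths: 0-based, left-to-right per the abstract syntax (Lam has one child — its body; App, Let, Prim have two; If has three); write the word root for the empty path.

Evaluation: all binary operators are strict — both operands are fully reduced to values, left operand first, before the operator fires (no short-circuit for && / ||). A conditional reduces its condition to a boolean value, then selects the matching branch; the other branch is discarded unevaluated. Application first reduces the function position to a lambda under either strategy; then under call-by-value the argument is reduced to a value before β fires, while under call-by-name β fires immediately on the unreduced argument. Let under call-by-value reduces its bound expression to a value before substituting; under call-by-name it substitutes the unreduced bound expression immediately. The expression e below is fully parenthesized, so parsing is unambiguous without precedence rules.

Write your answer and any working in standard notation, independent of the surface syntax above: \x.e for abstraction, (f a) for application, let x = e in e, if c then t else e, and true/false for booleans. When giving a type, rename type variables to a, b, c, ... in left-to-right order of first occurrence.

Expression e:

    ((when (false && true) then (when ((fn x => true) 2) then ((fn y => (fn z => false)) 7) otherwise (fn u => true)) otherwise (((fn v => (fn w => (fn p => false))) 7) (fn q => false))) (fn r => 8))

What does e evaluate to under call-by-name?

Derivation:
step 0: ((if (false && true) then (if ((\x.true) 2) then ((\y.(\z.false)) 7) else (\u.true)) else (((\v.(\w.(\p.false))) 7) (\q.false))) (\r.8))
step 1: [delta@0.0] ((if false then (if ((\x.true) 2) then ((\y.(\z.false)) 7) else (\u.true)) else (((\v.(\w.(\p.false))) 7) (\q.false))) (\r.8))
step 2: [if@0] ((((\v.(\w.(\p.false))) 7) (\q.false)) (\r.8))
step 3: [beta@0.0] (((\w.(\p.false)) (\q.false)) (\r.8))
step 4: [beta@0] ((\p.false) (\r.8))
step 5: [beta@root] false

Answer: false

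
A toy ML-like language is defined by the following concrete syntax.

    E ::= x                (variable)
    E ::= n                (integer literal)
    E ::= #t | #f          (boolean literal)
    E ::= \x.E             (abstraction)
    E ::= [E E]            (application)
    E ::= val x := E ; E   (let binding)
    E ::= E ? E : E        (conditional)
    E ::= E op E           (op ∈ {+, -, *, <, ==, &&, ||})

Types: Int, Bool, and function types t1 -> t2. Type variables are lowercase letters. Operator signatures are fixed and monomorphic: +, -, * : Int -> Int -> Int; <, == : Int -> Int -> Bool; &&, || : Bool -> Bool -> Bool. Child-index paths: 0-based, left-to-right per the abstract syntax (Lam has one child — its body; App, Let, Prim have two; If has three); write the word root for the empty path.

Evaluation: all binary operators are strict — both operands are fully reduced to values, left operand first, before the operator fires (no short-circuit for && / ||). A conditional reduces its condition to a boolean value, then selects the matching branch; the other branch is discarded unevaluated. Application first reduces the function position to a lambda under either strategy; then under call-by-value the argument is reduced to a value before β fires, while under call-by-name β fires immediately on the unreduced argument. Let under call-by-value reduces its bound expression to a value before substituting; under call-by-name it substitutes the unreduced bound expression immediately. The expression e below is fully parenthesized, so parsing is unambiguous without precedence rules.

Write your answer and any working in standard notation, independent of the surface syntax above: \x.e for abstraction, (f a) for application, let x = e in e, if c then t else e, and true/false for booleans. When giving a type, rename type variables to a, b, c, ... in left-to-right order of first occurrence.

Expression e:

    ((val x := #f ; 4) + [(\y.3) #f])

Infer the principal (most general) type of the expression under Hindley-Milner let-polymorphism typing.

Answer: Int

Derivation:
let x : Bool
  unify Int ~ Int
\y._ : a -> Int
  unify a -> Int ~ Bool -> b
  unify a ~ Bool
  unify Int ~ b
_ _ : Int
  unify Int ~ Int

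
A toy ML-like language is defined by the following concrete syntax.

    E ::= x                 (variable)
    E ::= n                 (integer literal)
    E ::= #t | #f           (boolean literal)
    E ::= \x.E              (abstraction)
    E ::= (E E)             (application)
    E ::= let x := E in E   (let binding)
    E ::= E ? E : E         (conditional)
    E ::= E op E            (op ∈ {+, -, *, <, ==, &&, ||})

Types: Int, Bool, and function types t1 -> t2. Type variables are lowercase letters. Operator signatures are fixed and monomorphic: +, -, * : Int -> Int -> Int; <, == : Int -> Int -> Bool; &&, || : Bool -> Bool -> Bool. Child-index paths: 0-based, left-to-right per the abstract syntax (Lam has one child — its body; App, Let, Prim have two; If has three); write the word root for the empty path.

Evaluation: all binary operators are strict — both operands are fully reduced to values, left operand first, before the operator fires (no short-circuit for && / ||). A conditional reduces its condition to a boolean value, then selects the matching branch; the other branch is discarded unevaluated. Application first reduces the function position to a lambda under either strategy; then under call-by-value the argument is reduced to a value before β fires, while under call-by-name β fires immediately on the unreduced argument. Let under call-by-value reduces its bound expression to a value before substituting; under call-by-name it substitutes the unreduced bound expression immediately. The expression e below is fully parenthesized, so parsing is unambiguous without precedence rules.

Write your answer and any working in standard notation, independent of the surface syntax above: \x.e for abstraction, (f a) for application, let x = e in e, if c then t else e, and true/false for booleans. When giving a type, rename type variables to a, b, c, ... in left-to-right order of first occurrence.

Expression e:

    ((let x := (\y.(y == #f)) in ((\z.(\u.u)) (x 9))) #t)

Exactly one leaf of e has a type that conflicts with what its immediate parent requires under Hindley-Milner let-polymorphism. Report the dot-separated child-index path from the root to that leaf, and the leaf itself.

Answer: 0.0.0.1 : false

Trace:
y : a
  unify a ~ Int
  unify Bool ~ Int
  FAIL: mismatch Bool ~ Int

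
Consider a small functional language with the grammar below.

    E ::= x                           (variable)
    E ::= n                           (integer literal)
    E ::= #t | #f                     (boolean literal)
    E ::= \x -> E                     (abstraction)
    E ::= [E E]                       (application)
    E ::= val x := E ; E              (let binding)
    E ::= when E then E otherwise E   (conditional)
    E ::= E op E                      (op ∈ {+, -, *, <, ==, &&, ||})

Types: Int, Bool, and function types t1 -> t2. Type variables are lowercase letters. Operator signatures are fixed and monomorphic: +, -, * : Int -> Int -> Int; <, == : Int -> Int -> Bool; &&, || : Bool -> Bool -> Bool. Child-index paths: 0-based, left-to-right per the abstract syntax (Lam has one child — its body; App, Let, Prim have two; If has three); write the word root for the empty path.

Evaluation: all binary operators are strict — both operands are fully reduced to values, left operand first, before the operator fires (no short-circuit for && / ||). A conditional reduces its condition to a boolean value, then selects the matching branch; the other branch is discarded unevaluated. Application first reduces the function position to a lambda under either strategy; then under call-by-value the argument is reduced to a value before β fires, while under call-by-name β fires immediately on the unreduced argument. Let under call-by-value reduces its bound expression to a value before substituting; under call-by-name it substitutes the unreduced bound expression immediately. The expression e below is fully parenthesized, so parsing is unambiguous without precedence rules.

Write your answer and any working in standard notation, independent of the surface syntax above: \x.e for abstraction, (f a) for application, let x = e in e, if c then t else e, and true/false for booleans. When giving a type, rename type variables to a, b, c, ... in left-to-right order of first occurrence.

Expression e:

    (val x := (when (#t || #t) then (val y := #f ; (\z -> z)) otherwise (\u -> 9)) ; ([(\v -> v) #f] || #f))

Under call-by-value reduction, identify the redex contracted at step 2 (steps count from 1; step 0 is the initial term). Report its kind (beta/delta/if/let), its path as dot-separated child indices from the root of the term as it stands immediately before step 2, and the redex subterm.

Answer: if at 0 : (if true then (let y = false in (\z.z)) else (\u.9))

Derivation:
step 0: (let x = (if (true || true) then (let y = false in (\z.z)) else (\u.9)) in (((\v.v) false) || false))
step 1: [delta@0.0] (let x = (if true then (let y = false in (\z.z)) else (\u.9)) in (((\v.v) false) || false))
step 2: [if@0] (let x = (let y = false in (\z.z)) in (((\v.v) false) || false))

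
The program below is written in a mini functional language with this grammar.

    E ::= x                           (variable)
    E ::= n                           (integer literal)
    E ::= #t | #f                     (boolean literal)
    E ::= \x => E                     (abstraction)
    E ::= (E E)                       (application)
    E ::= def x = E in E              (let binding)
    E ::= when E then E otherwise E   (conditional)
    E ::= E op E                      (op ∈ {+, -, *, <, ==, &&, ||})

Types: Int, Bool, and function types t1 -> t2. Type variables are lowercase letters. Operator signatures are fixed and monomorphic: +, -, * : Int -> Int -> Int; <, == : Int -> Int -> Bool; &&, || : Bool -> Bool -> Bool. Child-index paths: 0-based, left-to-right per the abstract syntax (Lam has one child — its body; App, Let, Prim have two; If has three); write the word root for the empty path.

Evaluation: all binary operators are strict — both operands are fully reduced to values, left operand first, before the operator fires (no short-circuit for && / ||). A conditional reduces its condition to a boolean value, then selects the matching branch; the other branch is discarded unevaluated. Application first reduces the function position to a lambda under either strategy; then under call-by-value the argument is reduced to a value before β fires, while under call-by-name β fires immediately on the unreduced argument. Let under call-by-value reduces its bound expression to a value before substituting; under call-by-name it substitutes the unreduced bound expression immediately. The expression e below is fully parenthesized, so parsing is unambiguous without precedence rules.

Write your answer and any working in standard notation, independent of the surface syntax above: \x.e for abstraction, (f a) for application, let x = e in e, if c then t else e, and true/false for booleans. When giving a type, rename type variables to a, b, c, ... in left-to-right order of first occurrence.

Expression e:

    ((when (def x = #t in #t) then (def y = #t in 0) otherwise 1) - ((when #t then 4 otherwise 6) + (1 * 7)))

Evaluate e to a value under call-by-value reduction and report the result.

Working:
step 0: ((if (let x = true in true) then (let y = true in 0) else 1) - ((if true then 4 else 6) + (1 * 7)))
step 1: [let@0.0] ((if true then (let y = true in 0) else 1) - ((if true then 4 else 6) + (1 * 7)))
step 2: [if@0] ((let y = true in 0) - ((if true then 4 else 6) + (1 * 7)))
step 3: [let@0] (0 - ((if true then 4 else 6) + (1 * 7)))
step 4: [if@1.0] (0 - (4 + (1 * 7)))
step 5: [delta@1.1] (0 - (4 + 7))
step 6: [delta@1] (0 - 11)
step 7: [delta@root] -11

Answer: -11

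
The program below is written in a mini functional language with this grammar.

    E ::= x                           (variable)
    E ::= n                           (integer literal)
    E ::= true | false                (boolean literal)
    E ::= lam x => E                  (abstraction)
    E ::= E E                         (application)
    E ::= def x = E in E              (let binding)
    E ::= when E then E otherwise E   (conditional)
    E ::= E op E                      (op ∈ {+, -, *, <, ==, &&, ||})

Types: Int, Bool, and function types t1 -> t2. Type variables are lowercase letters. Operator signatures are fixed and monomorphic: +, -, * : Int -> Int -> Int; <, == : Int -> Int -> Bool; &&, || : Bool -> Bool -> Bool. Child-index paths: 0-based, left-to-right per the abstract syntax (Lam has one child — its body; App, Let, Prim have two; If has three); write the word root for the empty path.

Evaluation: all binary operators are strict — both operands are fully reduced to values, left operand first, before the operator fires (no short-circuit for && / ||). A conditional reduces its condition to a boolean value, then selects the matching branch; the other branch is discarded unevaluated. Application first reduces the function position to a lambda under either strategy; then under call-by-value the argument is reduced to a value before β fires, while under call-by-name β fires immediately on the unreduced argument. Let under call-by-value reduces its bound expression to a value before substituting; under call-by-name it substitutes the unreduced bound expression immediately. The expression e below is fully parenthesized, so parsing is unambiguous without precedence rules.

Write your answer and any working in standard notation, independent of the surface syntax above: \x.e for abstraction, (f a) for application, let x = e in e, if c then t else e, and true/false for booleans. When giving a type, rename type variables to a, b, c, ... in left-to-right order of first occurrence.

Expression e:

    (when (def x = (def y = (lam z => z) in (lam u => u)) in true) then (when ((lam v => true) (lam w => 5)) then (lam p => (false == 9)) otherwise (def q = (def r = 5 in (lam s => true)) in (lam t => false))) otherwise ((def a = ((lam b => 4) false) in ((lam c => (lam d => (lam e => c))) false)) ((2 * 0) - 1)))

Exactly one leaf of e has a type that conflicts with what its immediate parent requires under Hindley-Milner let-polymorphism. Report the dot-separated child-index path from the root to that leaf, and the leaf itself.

Answer: 1.1.0.0 : false

Derivation:
z : a
\z._ : a -> a
let y : forall. a -> a
u : b
\u._ : b -> b
let x : forall. b -> b
  unify Bool ~ Bool
\v._ : c -> Bool
\w._ : d -> Int
  unify c -> Bool ~ (d -> Int) -> e
  unify c ~ d -> Int
  unify Bool ~ e
_ _ : Bool
  unify Bool ~ Bool
  unify Bool ~ Int
  FAIL: mismatch Bool ~ Int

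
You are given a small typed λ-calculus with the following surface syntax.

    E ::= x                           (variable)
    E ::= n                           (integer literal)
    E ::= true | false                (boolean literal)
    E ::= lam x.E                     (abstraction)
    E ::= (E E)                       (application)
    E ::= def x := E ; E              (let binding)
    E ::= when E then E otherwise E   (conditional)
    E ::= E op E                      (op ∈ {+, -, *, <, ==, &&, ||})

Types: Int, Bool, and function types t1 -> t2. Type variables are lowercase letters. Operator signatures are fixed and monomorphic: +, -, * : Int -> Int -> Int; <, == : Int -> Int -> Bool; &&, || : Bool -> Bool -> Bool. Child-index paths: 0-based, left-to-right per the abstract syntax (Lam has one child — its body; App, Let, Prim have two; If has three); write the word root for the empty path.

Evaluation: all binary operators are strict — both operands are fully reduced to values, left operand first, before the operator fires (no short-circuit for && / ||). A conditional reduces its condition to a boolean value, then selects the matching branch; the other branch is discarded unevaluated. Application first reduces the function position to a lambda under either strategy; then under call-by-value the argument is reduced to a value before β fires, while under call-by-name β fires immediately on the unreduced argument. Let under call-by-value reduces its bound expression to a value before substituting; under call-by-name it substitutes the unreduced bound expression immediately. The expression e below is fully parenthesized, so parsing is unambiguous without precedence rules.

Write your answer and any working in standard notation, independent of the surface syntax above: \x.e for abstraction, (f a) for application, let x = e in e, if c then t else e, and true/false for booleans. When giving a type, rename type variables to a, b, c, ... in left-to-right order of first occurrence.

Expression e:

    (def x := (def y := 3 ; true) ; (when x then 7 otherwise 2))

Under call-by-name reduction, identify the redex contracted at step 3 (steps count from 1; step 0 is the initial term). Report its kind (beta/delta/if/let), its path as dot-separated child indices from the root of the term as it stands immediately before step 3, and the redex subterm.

Answer: if at root : (if true then 7 else 2)

Working:
step 0: (let x = (let y = 3 in true) in (if x then 7 else 2))
step 1: [let@root] (if (let y = 3 in true) then 7 else 2)
step 2: [let@0] (if true then 7 else 2)
step 3: [if@root] 7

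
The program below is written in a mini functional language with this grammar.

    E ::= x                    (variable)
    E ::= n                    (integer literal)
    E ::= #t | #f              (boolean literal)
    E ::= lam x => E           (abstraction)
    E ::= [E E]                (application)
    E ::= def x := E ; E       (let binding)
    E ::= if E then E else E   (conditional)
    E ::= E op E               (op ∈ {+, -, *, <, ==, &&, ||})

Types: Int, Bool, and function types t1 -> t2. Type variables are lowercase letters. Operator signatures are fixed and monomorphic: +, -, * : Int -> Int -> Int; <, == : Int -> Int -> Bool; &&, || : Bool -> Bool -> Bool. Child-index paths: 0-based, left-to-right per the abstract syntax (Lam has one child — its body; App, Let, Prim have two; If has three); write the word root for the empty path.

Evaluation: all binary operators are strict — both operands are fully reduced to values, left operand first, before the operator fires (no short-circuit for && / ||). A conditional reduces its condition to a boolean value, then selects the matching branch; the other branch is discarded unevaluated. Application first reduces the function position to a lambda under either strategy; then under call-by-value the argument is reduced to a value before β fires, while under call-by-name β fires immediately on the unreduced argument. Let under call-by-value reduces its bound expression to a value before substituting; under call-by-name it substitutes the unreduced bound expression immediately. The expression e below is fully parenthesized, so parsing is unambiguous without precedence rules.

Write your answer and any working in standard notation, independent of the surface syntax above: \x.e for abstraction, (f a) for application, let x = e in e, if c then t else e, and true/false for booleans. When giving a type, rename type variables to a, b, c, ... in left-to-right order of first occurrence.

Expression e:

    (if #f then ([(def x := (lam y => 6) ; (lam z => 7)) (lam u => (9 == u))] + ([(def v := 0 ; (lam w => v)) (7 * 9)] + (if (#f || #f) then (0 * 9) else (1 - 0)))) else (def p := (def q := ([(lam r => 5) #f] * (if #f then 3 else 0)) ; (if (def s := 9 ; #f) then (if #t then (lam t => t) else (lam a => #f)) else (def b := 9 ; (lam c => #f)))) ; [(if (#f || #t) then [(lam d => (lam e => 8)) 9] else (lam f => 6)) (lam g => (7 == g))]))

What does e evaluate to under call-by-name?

Answer: 8

Trace:
step 0: (if false then (((let x = (\y.6) in (\z.7)) (\u.(9 == u))) + (((let v = 0 in (\w.v)) (7 * 9)) + (if (false || false) then (0 * 9) else (1 - 0)))) else (let p = (let q = (((\r.5) false) * (if false then 3 else 0)) in (if (let s = 9 in false) then (if true then (\t.t) else (\a.false)) else (let b = 9 in (\c.false)))) in ((if (false || true) then ((\d.(\e.8)) 9) else (\f.6)) (\g.(7 == g)))))
step 1: [if@root] (let p = (let q = (((\r.5) false) * (if false then 3 else 0)) in (if (let s = 9 in false) then (if true then (\t.t) else (\a.false)) else (let b = 9 in (\c.false)))) in ((if (false || true) then ((\d.(\e.8)) 9) else (\f.6)) (\g.(7 == g))))
step 2: [let@root] ((if (false || true) then ((\d.(\e.8)) 9) else (\f.6)) (\g.(7 == g)))
step 3: [delta@0.0] ((if true then ((\d.(\e.8)) 9) else (\f.6)) (\g.(7 == g)))
step 4: [if@0] (((\d.(\e.8)) 9) (\g.(7 == g)))
step 5: [beta@0] ((\e.8) (\g.(7 == g)))
step 6: [beta@root] 8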